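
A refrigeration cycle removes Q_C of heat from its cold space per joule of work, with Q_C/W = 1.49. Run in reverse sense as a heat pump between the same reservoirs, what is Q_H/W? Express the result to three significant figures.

The first law on one cycle gives Q_H = Q_C + W, so Q_H/W = Q_C/W + 1.
COP_HP = COP_R + 1 = 1.49 + 1 = 2.49.

2.49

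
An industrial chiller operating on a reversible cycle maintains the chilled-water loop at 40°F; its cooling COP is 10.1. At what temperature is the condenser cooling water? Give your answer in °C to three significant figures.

COP_R = T_C/(T_H − T_C) gives T_H − T_C = T_C/COP.
With T_C = 277.59 K, T_H = 277.59 × (1 + 1/10.1) = 305.08 K.
Converting, 305.08 K = 31.93°C.

31.9 °C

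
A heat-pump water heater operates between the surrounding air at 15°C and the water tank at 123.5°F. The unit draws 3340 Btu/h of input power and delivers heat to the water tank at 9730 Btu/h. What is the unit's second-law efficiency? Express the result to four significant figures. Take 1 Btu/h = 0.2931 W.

0.3222

COP_actual = Q̇_H/Ẇ = 9730/3340 = 2.913.
In absolute terms T_C = 288.15 K and T_H = 323.98 K, so ΔT = 35.83 K.
COP_Carnot = T_H/ΔT = 323.98/35.83 = 9.041.
η_II = COP_actual/COP_Carnot = 2.913/9.041 = 0.3222.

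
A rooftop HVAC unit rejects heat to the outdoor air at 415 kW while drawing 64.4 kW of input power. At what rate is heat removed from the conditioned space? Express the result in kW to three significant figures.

For a cyclic device the first law requires Q̇_H = Q̇_C + Ẇ.
Q̇_C = Q̇_H − Ẇ = 350.6 kW.

351 kW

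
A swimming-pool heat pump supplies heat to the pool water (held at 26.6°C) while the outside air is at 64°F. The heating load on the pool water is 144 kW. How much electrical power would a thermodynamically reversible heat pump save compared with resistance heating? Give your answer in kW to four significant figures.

139.8 kW

In absolute terms T_C = 290.93 K and T_H = 299.75 K, so ΔT = 8.822 K.
COP_Carnot = T_H/ΔT = 299.75/8.822 = 33.98.
Resistance heating needs Ẇ_res = Q̇_H = 144.0 kW; the reversible heat pump needs only Ẇ_hp = Q̇_H/COP = 4.238 kW.
Saving = 144.0 − 4.238 = 139.8 kW.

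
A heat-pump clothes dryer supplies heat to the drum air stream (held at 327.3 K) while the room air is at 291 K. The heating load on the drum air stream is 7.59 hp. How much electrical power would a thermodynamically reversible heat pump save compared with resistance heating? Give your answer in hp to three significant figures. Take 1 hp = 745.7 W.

The reservoir spacing is ΔT = 327.3 − 291 = 36.30 K.
COP_Carnot = T_H/ΔT = 327.30/36.30 = 9.017.
Resistance heating needs Ẇ_res = Q̇_H = 7.590 hp; the reversible heat pump needs only Ẇ_hp = Q̇_H/COP = 0.8418 hp.
Saving = 7.590 − 0.8418 = 6.748 hp.

6.75 hp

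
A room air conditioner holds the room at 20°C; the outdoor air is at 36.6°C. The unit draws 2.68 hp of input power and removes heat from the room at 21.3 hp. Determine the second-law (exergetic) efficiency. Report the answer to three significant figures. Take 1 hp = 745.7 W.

0.450

COP_actual = Q̇_C/Ẇ = 21.30/2.680 = 7.948.
In absolute terms T_C = 293.15 K and T_H = 309.75 K, so ΔT = 16.60 K.
COP_Carnot = T_C/ΔT = 293.15/16.60 = 17.66.
η_II = COP_actual/COP_Carnot = 7.948/17.66 = 0.4501.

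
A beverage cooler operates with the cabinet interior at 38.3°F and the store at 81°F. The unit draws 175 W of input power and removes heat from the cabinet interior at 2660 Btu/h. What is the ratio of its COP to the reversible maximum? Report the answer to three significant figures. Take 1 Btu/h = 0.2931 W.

Converting, Q̇_C = 2660 Btu/h = 779.6 W, so COP_actual = Q̇_C/Ẇ = 779.6/175.0 = 4.455.
In absolute terms T_C = 276.65 K and T_H = 300.37 K, so ΔT = 23.72 K.
COP_Carnot = T_C/ΔT = 276.65/23.72 = 11.66.
η_II = COP_actual/COP_Carnot = 4.455/11.66 = 0.3820.

0.382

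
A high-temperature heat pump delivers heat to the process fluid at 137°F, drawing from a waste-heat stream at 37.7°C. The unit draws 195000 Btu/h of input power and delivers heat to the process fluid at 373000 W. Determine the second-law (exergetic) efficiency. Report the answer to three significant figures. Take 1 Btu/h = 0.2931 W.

Converting, Q̇_H = 373000 W = 1273000 Btu/h, so COP_actual = Q̇_H/Ẇ = 1273000/195000 = 6.526.
In absolute terms T_C = 310.85 K and T_H = 331.48 K, so ΔT = 20.63 K.
COP_Carnot = T_H/ΔT = 331.48/20.63 = 16.07.
η_II = COP_actual/COP_Carnot = 6.526/16.07 = 0.4062.

0.406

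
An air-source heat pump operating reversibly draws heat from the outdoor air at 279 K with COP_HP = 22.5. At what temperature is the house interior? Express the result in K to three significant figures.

COP_HP = T_H/(T_H − T_C) rearranges to T_H = COP·T_C/(COP − 1).
With T_C = 279.00 K, T_H = 22.5 × 279.00/21.50 = 291.98 K.

292 K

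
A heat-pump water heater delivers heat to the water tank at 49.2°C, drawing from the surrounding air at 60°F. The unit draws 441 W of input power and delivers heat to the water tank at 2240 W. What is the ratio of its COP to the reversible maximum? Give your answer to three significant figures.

COP_actual = Q̇_H/Ẇ = 2240/441.0 = 5.079.
In absolute terms T_C = 288.71 K and T_H = 322.35 K, so ΔT = 33.64 K.
COP_Carnot = T_H/ΔT = 322.35/33.64 = 9.581.
η_II = COP_actual/COP_Carnot = 5.079/9.581 = 0.5301.

0.530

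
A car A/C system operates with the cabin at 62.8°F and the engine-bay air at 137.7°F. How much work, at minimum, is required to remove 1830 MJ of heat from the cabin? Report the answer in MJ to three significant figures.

In absolute terms T_C = 290.26 K and T_H = 331.87 K, so ΔT = 41.61 K.
The reversible limit is COP_R = T_C/ΔT = 6.976, so W_min = Q_C/COP = Q_C·ΔT/T_C.
W_min = 1830 × 41.61/290.26 = 262.3 MJ.

262 MJ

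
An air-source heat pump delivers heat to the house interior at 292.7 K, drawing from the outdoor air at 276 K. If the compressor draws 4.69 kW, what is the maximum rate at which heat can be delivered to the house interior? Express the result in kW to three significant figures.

82.2 kW

The reservoir spacing is ΔT = 292.7 − 276 = 16.70 K.
COP_Carnot = T_H/ΔT = 292.70/16.70 = 17.53.
Q̇_max = COP_Carnot × Ẇ = 17.53 × 4.690 kW = 82.20 kW.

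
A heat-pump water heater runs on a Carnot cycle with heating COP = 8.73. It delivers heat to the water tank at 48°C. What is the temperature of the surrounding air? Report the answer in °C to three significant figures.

COP_HP = T_H/(T_H − T_C) gives T_H − T_C = T_H/COP.
With T_H = 321.15 K, T_C = 321.15 × (1 − 1/8.73) = 284.36 K.
Converting, 284.36 K = 11.21°C.

11.2 °C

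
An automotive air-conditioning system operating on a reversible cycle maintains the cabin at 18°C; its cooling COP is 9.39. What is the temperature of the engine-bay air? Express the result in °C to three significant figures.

COP_R = T_C/(T_H − T_C) gives T_H − T_C = T_C/COP.
With T_C = 291.15 K, T_H = 291.15 × (1 + 1/9.39) = 322.16 K.
Converting, 322.16 K = 49.01°C.

49.0 °C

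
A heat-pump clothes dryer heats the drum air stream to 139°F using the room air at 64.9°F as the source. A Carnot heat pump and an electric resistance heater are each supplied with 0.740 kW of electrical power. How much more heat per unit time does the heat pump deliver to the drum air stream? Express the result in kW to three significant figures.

5.24 kW

In absolute terms T_C = 291.43 K and T_H = 332.59 K, so ΔT = 41.17 K.
COP_Carnot = T_H/ΔT = 332.59/41.17 = 8.079.
The heat pump delivers Q̇_H = COP × Ẇ = 5.979 kW; the resistance heater delivers Ẇ = 0.7400 kW.
Extra = (COP − 1)·Ẇ = 5.239 kW.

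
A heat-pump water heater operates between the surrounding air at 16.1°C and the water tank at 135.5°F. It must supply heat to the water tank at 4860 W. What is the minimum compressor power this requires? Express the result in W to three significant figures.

609 W

In absolute terms T_C = 289.25 K and T_H = 330.65 K, so ΔT = 41.40 K.
COP_Carnot = T_H/ΔT = 330.65/41.40 = 7.987.
Ẇ_min = Q̇/COP_Carnot = 4860/7.987 = 608.5 W.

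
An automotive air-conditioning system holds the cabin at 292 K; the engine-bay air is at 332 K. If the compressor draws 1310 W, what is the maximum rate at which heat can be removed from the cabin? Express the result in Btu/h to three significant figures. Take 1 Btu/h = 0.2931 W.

The reservoir spacing is ΔT = 332 − 292 = 40.00 K.
COP_Carnot = T_C/ΔT = 292.00/40.00 = 7.300.
Q̇_max = COP_Carnot × Ẇ = 7.300 × 1310 W = 9563 W = 32630 Btu/h.

32600 Btu/h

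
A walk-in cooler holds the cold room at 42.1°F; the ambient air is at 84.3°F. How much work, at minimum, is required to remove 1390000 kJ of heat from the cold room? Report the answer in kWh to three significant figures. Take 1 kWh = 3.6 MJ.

32.5 kWh

In absolute terms T_C = 278.76 K and T_H = 302.21 K, so ΔT = 23.44 K.
The reversible limit is COP_R = T_C/ΔT = 11.89, so W_min = Q_C/COP = Q_C·ΔT/T_C.
W_min = 1390000 × 23.44/278.76 = 116900 kJ = 32.47 kWh.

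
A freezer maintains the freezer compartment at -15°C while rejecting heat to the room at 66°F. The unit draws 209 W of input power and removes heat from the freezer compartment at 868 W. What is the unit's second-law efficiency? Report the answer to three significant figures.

0.545

COP_actual = Q̇_C/Ẇ = 868.0/209.0 = 4.153.
In absolute terms T_C = 258.15 K and T_H = 292.04 K, so ΔT = 33.89 K.
COP_Carnot = T_C/ΔT = 258.15/33.89 = 7.618.
η_II = COP_actual/COP_Carnot = 4.153/7.618 = 0.5452.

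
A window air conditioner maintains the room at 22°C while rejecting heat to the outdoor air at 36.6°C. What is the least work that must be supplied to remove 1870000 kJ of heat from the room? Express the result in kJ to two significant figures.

93000 kJ

In absolute terms T_C = 295.15 K and T_H = 309.75 K, so ΔT = 14.60 K.
The reversible limit is COP_R = T_C/ΔT = 20.22, so W_min = Q_C/COP = Q_C·ΔT/T_C.
W_min = 1870000 × 14.60/295.15 = 92500 kJ.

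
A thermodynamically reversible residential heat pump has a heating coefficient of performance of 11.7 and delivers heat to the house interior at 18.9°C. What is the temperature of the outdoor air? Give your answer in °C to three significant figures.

-6.06 °C

COP_HP = T_H/(T_H − T_C) gives T_H − T_C = T_H/COP.
With T_H = 292.05 K, T_C = 292.05 × (1 − 1/11.7) = 267.09 K.
Converting, 267.09 K = -6.06°C.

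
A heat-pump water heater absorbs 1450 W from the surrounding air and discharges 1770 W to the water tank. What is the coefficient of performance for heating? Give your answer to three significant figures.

5.53

The first law gives Q̇_H = Q̇_C + Ẇ, so the three rates are Q̇_C = 1450, Q̇_H = 1770, Ẇ = 320.0 W.
COP_HP = Q̇_H/Ẇ = 1770/320.0 = 5.531.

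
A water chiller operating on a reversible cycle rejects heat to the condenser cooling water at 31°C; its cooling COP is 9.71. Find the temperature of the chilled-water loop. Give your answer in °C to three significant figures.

For a Carnot refrigerator COP_R = T_C/(T_H − T_C), so T_C = COP·T_H/(1 + COP).
With T_H = 304.15 K, T_C = 9.71 × 304.15/10.71 = 275.75 K.
Converting, 275.75 K = 2.60°C.

2.60 °C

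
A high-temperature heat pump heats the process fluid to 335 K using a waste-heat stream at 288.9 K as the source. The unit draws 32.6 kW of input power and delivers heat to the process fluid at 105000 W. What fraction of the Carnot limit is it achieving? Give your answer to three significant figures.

0.443

Converting, Q̇_H = 105000 W = 105.0 kW, so COP_actual = Q̇_H/Ẇ = 105.0/32.60 = 3.221.
The reservoir spacing is ΔT = 335 − 288.9 = 46.10 K.
COP_Carnot = T_H/ΔT = 335.00/46.10 = 7.267.
η_II = COP_actual/COP_Carnot = 3.221/7.267 = 0.4432.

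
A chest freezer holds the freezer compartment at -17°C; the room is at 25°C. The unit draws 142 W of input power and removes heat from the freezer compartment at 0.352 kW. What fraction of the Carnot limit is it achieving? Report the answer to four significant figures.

0.4065

Converting, Q̇_C = 0.3520 kW = 352.0 W, so COP_actual = Q̇_C/Ẇ = 352.0/142.0 = 2.479.
In absolute terms T_C = 256.15 K and T_H = 298.15 K, so ΔT = 42.00 K.
COP_Carnot = T_C/ΔT = 256.15/42.00 = 6.099.
η_II = COP_actual/COP_Carnot = 2.479/6.099 = 0.4065.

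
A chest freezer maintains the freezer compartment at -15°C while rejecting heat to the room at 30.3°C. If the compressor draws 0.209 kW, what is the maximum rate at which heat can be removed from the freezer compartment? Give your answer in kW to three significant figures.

1.19 kW

In absolute terms T_C = 258.15 K and T_H = 303.45 K, so ΔT = 45.30 K.
COP_Carnot = T_C/ΔT = 258.15/45.30 = 5.699.
Q̇_max = COP_Carnot × Ẇ = 5.699 × 0.2090 kW = 1.191 kW.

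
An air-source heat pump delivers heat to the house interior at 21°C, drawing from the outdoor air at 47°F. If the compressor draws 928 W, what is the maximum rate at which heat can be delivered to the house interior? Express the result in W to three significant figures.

21600 W

In absolute terms T_C = 281.48 K and T_H = 294.15 K, so ΔT = 12.67 K.
COP_Carnot = T_H/ΔT = 294.15/12.67 = 23.22.
Q̇_max = COP_Carnot × Ẇ = 23.22 × 928.0 W = 21550 W.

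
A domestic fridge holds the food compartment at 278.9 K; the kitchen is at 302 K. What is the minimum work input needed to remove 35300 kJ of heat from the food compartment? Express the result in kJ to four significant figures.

The reservoir spacing is ΔT = 302 − 278.9 = 23.10 K.
The reversible limit is COP_R = T_C/ΔT = 12.07, so W_min = Q_C/COP = Q_C·ΔT/T_C.
W_min = 35300 × 23.10/278.90 = 2924 kJ.

2924 kJ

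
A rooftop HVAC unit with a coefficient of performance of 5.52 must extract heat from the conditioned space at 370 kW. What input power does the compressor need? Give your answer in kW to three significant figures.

Ẇ = Q̇_C/COP = 370.0/5.52 = 67.03 kW.

67.0 kW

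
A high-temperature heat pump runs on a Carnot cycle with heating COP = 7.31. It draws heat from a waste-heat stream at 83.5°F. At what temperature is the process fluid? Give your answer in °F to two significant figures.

170 °F

COP_HP = T_H/(T_H − T_C) rearranges to T_H = COP·T_C/(COP − 1).
With T_C = 301.76 K, T_H = 7.31 × 301.76/6.310 = 349.58 K.
Converting, 349.58 K = 169.58°F.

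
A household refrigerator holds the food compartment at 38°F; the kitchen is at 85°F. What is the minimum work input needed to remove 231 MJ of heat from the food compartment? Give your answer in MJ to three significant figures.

In absolute terms T_C = 276.48 K and T_H = 302.59 K, so ΔT = 26.11 K.
The reversible limit is COP_R = T_C/ΔT = 10.59, so W_min = Q_C/COP = Q_C·ΔT/T_C.
W_min = 231.0 × 26.11/276.48 = 21.82 MJ.

21.8 MJ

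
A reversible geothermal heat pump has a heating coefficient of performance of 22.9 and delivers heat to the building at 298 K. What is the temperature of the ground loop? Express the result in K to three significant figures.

COP_HP = T_H/(T_H − T_C) gives T_H − T_C = T_H/COP.
With T_H = 298.00 K, T_C = 298.00 × (1 − 1/22.9) = 284.99 K.

285 K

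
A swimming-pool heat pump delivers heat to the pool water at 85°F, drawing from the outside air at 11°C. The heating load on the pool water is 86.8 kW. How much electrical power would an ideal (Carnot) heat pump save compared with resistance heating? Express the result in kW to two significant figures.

In absolute terms T_C = 284.15 K and T_H = 302.59 K, so ΔT = 18.44 K.
COP_Carnot = T_H/ΔT = 302.59/18.44 = 16.41.
Resistance heating needs Ẇ_res = Q̇_H = 86.80 kW; the reversible heat pump needs only Ẇ_hp = Q̇_H/COP = 5.291 kW.
Saving = 86.80 − 5.291 = 81.51 kW.

82 kW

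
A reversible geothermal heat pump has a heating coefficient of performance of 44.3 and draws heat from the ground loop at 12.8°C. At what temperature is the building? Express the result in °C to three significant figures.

COP_HP = T_H/(T_H − T_C) rearranges to T_H = COP·T_C/(COP − 1).
With T_C = 285.95 K, T_H = 44.3 × 285.95/43.30 = 292.55 K.
Converting, 292.55 K = 19.40°C.

19.4 °C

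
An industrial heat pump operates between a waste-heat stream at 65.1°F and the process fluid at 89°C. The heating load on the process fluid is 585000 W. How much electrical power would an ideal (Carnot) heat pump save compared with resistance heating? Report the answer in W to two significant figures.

In absolute terms T_C = 291.54 K and T_H = 362.15 K, so ΔT = 70.61 K.
COP_Carnot = T_H/ΔT = 362.15/70.61 = 5.129.
Resistance heating needs Ẇ_res = Q̇_H = 585000 W; the reversible heat pump needs only Ẇ_hp = Q̇_H/COP = 114100 W.
Saving = 585000 − 114100 = 470900 W.

470000 W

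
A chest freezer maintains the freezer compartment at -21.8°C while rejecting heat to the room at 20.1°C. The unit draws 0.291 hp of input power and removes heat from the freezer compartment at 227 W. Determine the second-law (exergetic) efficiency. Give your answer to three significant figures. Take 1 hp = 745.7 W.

Converting, Q̇_C = 227.0 W = 0.3044 hp, so COP_actual = Q̇_C/Ẇ = 0.3044/0.2910 = 1.046.
In absolute terms T_C = 251.35 K and T_H = 293.25 K, so ΔT = 41.90 K.
COP_Carnot = T_C/ΔT = 251.35/41.90 = 5.999.
η_II = COP_actual/COP_Carnot = 1.046/5.999 = 0.1744.

0.174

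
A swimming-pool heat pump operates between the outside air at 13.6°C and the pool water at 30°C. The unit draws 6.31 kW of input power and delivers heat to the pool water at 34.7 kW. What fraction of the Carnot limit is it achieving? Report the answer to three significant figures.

COP_actual = Q̇_H/Ẇ = 34.70/6.310 = 5.499.
In absolute terms T_C = 286.75 K and T_H = 303.15 K, so ΔT = 16.40 K.
COP_Carnot = T_H/ΔT = 303.15/16.40 = 18.48.
η_II = COP_actual/COP_Carnot = 5.499/18.48 = 0.2975.

0.297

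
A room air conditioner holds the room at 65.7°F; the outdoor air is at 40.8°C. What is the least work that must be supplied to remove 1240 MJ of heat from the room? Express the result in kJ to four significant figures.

In absolute terms T_C = 291.87 K and T_H = 313.95 K, so ΔT = 22.08 K.
The reversible limit is COP_R = T_C/ΔT = 13.22, so W_min = Q_C/COP = Q_C·ΔT/T_C.
W_min = 1240 × 22.08/291.87 = 93.80 MJ = 93800 kJ.

93800 kJ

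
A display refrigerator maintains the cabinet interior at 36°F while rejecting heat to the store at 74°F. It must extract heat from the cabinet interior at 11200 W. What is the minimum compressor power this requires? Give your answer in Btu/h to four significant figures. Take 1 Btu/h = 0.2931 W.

2929 Btu/h

In absolute terms T_C = 275.37 K and T_H = 296.48 K, so ΔT = 21.11 K.
COP_Carnot = T_C/ΔT = 275.37/21.11 = 13.04.
Ẇ_min = Q̇/COP_Carnot = 11200/13.04 = 858.6 W = 2929 Btu/h.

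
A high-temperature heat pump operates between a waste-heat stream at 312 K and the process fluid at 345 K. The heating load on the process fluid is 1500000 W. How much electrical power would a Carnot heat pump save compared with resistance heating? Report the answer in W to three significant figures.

The reservoir spacing is ΔT = 345 − 312 = 33.00 K.
COP_Carnot = T_H/ΔT = 345.00/33.00 = 10.45.
Resistance heating needs Ẇ_res = Q̇_H = 1500000 W; the reversible heat pump needs only Ẇ_hp = Q̇_H/COP = 143500 W.
Saving = 1500000 − 143500 = 1357000 W.

1360000 W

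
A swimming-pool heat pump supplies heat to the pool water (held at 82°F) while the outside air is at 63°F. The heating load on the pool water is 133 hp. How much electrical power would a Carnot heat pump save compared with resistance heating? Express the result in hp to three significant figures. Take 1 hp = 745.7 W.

In absolute terms T_C = 290.37 K and T_H = 300.93 K, so ΔT = 10.56 K.
COP_Carnot = T_H/ΔT = 300.93/10.56 = 28.51.
Resistance heating needs Ẇ_res = Q̇_H = 133.0 hp; the reversible heat pump needs only Ẇ_hp = Q̇_H/COP = 4.665 hp.
Saving = 133.0 − 4.665 = 128.3 hp.

128 hp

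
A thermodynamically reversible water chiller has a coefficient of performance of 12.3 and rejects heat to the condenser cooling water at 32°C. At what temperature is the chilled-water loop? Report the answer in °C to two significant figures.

9.1 °C

For a Carnot refrigerator COP_R = T_C/(T_H − T_C), so T_C = COP·T_H/(1 + COP).
With T_H = 305.15 K, T_C = 12.3 × 305.15/13.30 = 282.21 K.
Converting, 282.21 K = 9.06°C.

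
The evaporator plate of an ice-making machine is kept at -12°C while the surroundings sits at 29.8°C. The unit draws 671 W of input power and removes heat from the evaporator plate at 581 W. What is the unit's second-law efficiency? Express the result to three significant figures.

COP_actual = Q̇_C/Ẇ = 581.0/671.0 = 0.8659.
In absolute terms T_C = 261.15 K and T_H = 302.95 K, so ΔT = 41.80 K.
COP_Carnot = T_C/ΔT = 261.15/41.80 = 6.248.
η_II = COP_actual/COP_Carnot = 0.8659/6.248 = 0.1386.

0.139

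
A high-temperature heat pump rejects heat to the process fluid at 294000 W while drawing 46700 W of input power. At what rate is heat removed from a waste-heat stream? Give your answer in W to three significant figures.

For a cyclic device the first law requires Q̇_H = Q̇_C + Ẇ.
Q̇_C = Q̇_H − Ẇ = 247300 W.

247000 W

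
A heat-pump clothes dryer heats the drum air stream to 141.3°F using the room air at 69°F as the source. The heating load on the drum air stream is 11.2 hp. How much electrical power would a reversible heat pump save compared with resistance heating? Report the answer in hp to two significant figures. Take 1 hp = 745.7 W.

In absolute terms T_C = 293.71 K and T_H = 333.87 K, so ΔT = 40.17 K.
COP_Carnot = T_H/ΔT = 333.87/40.17 = 8.312.
Resistance heating needs Ẇ_res = Q̇_H = 11.20 hp; the reversible heat pump needs only Ẇ_hp = Q̇_H/COP = 1.347 hp.
Saving = 11.20 − 1.347 = 9.853 hp.

9.9 hp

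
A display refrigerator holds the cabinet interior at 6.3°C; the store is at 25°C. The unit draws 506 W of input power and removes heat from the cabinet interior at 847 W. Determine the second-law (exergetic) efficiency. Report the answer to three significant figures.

0.112

COP_actual = Q̇_C/Ẇ = 847.0/506.0 = 1.674.
In absolute terms T_C = 279.45 K and T_H = 298.15 K, so ΔT = 18.70 K.
COP_Carnot = T_C/ΔT = 279.45/18.70 = 14.94.
η_II = COP_actual/COP_Carnot = 1.674/14.94 = 0.1120.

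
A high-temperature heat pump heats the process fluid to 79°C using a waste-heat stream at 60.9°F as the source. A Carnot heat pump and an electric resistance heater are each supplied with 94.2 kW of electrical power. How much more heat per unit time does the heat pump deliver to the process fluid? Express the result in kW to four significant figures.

432.8 kW

In absolute terms T_C = 289.21 K and T_H = 352.15 K, so ΔT = 62.94 K.
COP_Carnot = T_H/ΔT = 352.15/62.94 = 5.595.
The heat pump delivers Q̇_H = COP × Ẇ = 527.0 kW; the resistance heater delivers Ẇ = 94.20 kW.
Extra = (COP − 1)·Ẇ = 432.8 kW.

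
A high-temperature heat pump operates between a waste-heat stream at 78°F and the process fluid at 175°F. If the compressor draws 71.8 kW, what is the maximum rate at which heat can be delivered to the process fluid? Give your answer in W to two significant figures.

470000 W

In absolute terms T_C = 298.71 K and T_H = 352.59 K, so ΔT = 53.89 K.
COP_Carnot = T_H/ΔT = 352.59/53.89 = 6.543.
Q̇_max = COP_Carnot × Ẇ = 6.543 × 71.80 kW = 469.8 kW = 469800 W.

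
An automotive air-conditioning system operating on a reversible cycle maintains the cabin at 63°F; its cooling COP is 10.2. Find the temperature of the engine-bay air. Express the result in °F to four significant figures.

COP_R = T_C/(T_H − T_C) gives T_H − T_C = T_C/COP.
With T_C = 290.37 K, T_H = 290.37 × (1 + 1/10.2) = 318.84 K.
Converting, 318.84 K = 114.24°F.

114.2 °F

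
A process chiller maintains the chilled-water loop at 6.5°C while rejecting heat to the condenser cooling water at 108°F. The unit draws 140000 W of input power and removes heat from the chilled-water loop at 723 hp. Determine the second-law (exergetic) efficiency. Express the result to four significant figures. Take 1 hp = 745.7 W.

0.4919

Converting, Q̇_C = 723.0 hp = 539100 W, so COP_actual = Q̇_C/Ẇ = 539100/140000 = 3.851.
In absolute terms T_C = 279.65 K and T_H = 315.37 K, so ΔT = 35.72 K.
COP_Carnot = T_C/ΔT = 279.65/35.72 = 7.828.
η_II = COP_actual/COP_Carnot = 3.851/7.828 = 0.4919.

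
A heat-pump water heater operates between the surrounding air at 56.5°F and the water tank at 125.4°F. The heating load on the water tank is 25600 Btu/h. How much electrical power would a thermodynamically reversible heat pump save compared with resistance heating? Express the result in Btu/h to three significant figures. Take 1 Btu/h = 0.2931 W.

In absolute terms T_C = 286.76 K and T_H = 325.04 K, so ΔT = 38.28 K.
COP_Carnot = T_H/ΔT = 325.04/38.28 = 8.492.
Resistance heating needs Ẇ_res = Q̇_H = 25600 Btu/h; the reversible heat pump needs only Ẇ_hp = Q̇_H/COP = 3015 Btu/h.
Saving = 25600 − 3015 = 22590 Btu/h.

22600 Btu/h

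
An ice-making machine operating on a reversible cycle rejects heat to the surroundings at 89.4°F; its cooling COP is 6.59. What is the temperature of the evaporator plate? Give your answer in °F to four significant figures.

For a Carnot refrigerator COP_R = T_C/(T_H − T_C), so T_C = COP·T_H/(1 + COP).
With T_H = 305.04 K, T_C = 6.59 × 305.04/7.590 = 264.85 K.
Converting, 264.85 K = 17.06°F.

17.06 °F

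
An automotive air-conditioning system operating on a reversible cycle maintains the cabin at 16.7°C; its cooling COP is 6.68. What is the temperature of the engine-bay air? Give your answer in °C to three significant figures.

60.1 °C

COP_R = T_C/(T_H − T_C) gives T_H − T_C = T_C/COP.
With T_C = 289.85 K, T_H = 289.85 × (1 + 1/6.68) = 333.24 K.
Converting, 333.24 K = 60.09°C.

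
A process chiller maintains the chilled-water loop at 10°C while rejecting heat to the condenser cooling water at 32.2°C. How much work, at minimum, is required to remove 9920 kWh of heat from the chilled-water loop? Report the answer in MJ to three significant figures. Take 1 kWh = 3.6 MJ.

2800 MJ

In absolute terms T_C = 283.15 K and T_H = 305.35 K, so ΔT = 22.20 K.
The reversible limit is COP_R = T_C/ΔT = 12.75, so W_min = Q_C/COP = Q_C·ΔT/T_C.
W_min = 9920 × 22.20/283.15 = 777.8 kWh = 2800 MJ.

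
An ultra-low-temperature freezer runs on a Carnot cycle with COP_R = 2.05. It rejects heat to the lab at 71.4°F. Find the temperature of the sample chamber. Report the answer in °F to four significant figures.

-102.7 °F

For a Carnot refrigerator COP_R = T_C/(T_H − T_C), so T_C = COP·T_H/(1 + COP).
With T_H = 295.04 K, T_C = 2.05 × 295.04/3.050 = 198.30 K.
Converting, 198.30 K = -102.72°F.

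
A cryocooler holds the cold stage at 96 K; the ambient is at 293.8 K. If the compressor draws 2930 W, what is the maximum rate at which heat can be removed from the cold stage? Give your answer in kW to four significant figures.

The reservoir spacing is ΔT = 293.8 − 96 = 197.8 K.
COP_Carnot = T_C/ΔT = 96.00/197.8 = 0.4853.
Q̇_max = COP_Carnot × Ẇ = 0.4853 × 2930 W = 1422 W = 1.422 kW.

1.422 kW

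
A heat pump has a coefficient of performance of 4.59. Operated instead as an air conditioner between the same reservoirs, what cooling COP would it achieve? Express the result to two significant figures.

Since Q_H = Q_C + W for any cycle, COP_R = Q_C/W = Q_H/W − 1.
COP_R = 4.59 − 1 = 3.59.

3.6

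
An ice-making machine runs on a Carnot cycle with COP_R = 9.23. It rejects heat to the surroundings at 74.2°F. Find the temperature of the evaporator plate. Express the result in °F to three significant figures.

For a Carnot refrigerator COP_R = T_C/(T_H − T_C), so T_C = COP·T_H/(1 + COP).
With T_H = 296.59 K, T_C = 9.23 × 296.59/10.23 = 267.60 K.
Converting, 267.60 K = 22.01°F.

22.0 °F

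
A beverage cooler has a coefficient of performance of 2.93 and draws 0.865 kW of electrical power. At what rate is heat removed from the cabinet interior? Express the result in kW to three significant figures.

2.53 kW

Q̇_C = COP × Ẇ = 2.93 × 0.8650 = 2.534 kW.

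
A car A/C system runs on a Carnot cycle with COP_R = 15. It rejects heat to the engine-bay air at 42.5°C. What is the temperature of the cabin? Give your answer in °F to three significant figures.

73.0 °F

For a Carnot refrigerator COP_R = T_C/(T_H − T_C), so T_C = COP·T_H/(1 + COP).
With T_H = 315.65 K, T_C = 15 × 315.65/16.00 = 295.92 K.
Converting, 295.92 K = 72.99°F.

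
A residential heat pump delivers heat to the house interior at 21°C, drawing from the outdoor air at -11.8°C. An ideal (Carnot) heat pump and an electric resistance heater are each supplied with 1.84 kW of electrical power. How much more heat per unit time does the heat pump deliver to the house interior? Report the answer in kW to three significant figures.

14.7 kW

In absolute terms T_C = 261.35 K and T_H = 294.15 K, so ΔT = 32.80 K.
COP_Carnot = T_H/ΔT = 294.15/32.80 = 8.968.
The heat pump delivers Q̇_H = COP × Ẇ = 16.50 kW; the resistance heater delivers Ẇ = 1.840 kW.
Extra = (COP − 1)·Ẇ = 14.66 kW.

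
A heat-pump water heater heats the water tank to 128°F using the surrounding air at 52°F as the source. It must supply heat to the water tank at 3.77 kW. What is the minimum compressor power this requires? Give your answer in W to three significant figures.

In absolute terms T_C = 284.26 K and T_H = 326.48 K, so ΔT = 42.22 K.
COP_Carnot = T_H/ΔT = 326.48/42.22 = 7.733.
Ẇ_min = Q̇/COP_Carnot = 3.770/7.733 = 0.4876 kW = 487.6 W.

488 W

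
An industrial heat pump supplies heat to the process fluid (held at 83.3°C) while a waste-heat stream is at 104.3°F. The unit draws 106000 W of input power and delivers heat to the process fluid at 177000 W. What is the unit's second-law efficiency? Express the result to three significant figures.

0.202

COP_actual = Q̇_H/Ẇ = 177000/106000 = 1.670.
In absolute terms T_C = 313.32 K and T_H = 356.45 K, so ΔT = 43.13 K.
COP_Carnot = T_H/ΔT = 356.45/43.13 = 8.264.
η_II = COP_actual/COP_Carnot = 1.670/8.264 = 0.2021.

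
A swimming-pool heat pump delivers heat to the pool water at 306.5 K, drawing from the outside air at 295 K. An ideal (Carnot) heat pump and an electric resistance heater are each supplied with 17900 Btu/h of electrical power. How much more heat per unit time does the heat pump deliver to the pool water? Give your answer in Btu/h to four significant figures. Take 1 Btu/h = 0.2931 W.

459200 Btu/h

The reservoir spacing is ΔT = 306.5 − 295 = 11.50 K.
COP_Carnot = T_H/ΔT = 306.50/11.50 = 26.65.
The heat pump delivers Q̇_H = COP × Ẇ = 477100 Btu/h; the resistance heater delivers Ẇ = 17900 Btu/h.
Extra = (COP − 1)·Ẇ = 459200 Btu/h.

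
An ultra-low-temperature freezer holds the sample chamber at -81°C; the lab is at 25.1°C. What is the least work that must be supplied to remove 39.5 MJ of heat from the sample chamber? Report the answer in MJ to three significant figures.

21.8 MJ

In absolute terms T_C = 192.15 K and T_H = 298.25 K, so ΔT = 106.1 K.
The reversible limit is COP_R = T_C/ΔT = 1.811, so W_min = Q_C/COP = Q_C·ΔT/T_C.
W_min = 39.50 × 106.1/192.15 = 21.81 MJ.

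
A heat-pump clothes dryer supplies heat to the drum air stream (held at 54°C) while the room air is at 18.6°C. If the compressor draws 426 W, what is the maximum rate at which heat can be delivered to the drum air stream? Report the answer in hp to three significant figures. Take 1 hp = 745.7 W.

In absolute terms T_C = 291.75 K and T_H = 327.15 K, so ΔT = 35.40 K.
COP_Carnot = T_H/ΔT = 327.15/35.40 = 9.242.
Q̇_max = COP_Carnot × Ẇ = 9.242 × 426.0 W = 3937 W = 5.279 hp.

5.28 hp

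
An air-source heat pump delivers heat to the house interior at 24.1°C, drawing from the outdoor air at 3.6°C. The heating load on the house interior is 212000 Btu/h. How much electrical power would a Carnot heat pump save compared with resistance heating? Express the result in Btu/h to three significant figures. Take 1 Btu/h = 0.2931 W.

197000 Btu/h

In absolute terms T_C = 276.75 K and T_H = 297.25 K, so ΔT = 20.50 K.
COP_Carnot = T_H/ΔT = 297.25/20.50 = 14.50.
Resistance heating needs Ẇ_res = Q̇_H = 212000 Btu/h; the reversible heat pump needs only Ẇ_hp = Q̇_H/COP = 14620 Btu/h.
Saving = 212000 − 14620 = 197400 Btu/h.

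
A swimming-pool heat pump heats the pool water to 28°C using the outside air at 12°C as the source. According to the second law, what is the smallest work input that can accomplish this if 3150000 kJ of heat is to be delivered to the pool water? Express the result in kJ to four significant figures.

167400 kJ

In absolute terms T_C = 285.15 K and T_H = 301.15 K, so ΔT = 16.00 K.
The reversible limit is COP_HP = T_H/ΔT = 18.82, so W_min = Q_H/COP = Q_H·ΔT/T_H.
W_min = 3150000 × 16.00/301.15 = 167400 kJ.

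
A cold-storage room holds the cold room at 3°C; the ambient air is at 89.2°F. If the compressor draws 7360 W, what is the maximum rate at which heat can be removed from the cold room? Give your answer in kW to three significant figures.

70.6 kW

In absolute terms T_C = 276.15 K and T_H = 304.93 K, so ΔT = 28.78 K.
COP_Carnot = T_C/ΔT = 276.15/28.78 = 9.596.
Q̇_max = COP_Carnot × Ẇ = 9.596 × 7360 W = 70630 W = 70.63 kW.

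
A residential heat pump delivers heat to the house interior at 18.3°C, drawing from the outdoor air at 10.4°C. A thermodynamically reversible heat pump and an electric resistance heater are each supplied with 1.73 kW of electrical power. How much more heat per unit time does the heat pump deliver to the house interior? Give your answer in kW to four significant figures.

In absolute terms T_C = 283.55 K and T_H = 291.45 K, so ΔT = 7.900 K.
COP_Carnot = T_H/ΔT = 291.45/7.900 = 36.89.
The heat pump delivers Q̇_H = COP × Ẇ = 63.82 kW; the resistance heater delivers Ẇ = 1.730 kW.
Extra = (COP − 1)·Ẇ = 62.09 kW.

62.09 kW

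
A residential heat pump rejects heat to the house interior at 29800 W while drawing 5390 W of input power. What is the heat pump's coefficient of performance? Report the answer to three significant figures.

The first law gives Q̇_H = Q̇_C + Ẇ, so the three rates are Q̇_C = 24410, Q̇_H = 29800, Ẇ = 5390 W.
COP_HP = Q̇_H/Ẇ = 29800/5390 = 5.529.

5.53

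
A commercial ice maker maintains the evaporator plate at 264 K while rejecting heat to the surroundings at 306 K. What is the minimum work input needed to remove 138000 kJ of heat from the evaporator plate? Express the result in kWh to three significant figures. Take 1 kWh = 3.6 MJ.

The reservoir spacing is ΔT = 306 − 264 = 42.00 K.
The reversible limit is COP_R = T_C/ΔT = 6.286, so W_min = Q_C/COP = Q_C·ΔT/T_C.
W_min = 138000 × 42.00/264.00 = 21950 kJ = 6.098 kWh.

6.10 kWh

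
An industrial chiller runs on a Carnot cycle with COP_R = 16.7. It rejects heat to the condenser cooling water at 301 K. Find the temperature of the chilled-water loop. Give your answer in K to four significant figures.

284.0 K

For a Carnot refrigerator COP_R = T_C/(T_H − T_C), so T_C = COP·T_H/(1 + COP).
With T_H = 301.00 K, T_C = 16.7 × 301.00/17.70 = 283.99 K.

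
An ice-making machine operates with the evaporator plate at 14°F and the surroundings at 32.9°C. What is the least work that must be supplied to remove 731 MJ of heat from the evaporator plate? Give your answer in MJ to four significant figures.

In absolute terms T_C = 263.15 K and T_H = 306.05 K, so ΔT = 42.90 K.
The reversible limit is COP_R = T_C/ΔT = 6.134, so W_min = Q_C/COP = Q_C·ΔT/T_C.
W_min = 731.0 × 42.90/263.15 = 119.2 MJ.

119.2 MJ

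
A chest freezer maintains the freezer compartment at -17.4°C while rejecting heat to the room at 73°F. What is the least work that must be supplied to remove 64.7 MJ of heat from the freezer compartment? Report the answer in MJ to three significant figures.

In absolute terms T_C = 255.75 K and T_H = 295.93 K, so ΔT = 40.18 K.
The reversible limit is COP_R = T_C/ΔT = 6.365, so W_min = Q_C/COP = Q_C·ΔT/T_C.
W_min = 64.70 × 40.18/255.75 = 10.16 MJ.

10.2 MJ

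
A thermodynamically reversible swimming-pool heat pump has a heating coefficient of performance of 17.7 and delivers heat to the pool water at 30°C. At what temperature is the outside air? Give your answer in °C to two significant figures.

13 °C

COP_HP = T_H/(T_H − T_C) gives T_H − T_C = T_H/COP.
With T_H = 303.15 K, T_C = 303.15 × (1 − 1/17.7) = 286.02 K.
Converting, 286.02 K = 12.87°C.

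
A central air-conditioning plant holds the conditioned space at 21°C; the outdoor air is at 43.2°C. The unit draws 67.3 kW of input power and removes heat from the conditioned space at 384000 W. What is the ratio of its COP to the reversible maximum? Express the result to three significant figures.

0.431

Converting, Q̇_C = 384000 W = 384.0 kW, so COP_actual = Q̇_C/Ẇ = 384.0/67.30 = 5.706.
In absolute terms T_C = 294.15 K and T_H = 316.35 K, so ΔT = 22.20 K.
COP_Carnot = T_C/ΔT = 294.15/22.20 = 13.25.
η_II = COP_actual/COP_Carnot = 5.706/13.25 = 0.4306.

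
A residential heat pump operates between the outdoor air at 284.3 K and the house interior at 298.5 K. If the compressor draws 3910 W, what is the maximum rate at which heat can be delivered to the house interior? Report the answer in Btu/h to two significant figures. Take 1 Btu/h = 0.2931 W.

280000 Btu/h

The reservoir spacing is ΔT = 298.5 − 284.3 = 14.20 K.
COP_Carnot = T_H/ΔT = 298.50/14.20 = 21.02.
Q̇_max = COP_Carnot × Ẇ = 21.02 × 3910 W = 82190 W = 280400 Btu/h.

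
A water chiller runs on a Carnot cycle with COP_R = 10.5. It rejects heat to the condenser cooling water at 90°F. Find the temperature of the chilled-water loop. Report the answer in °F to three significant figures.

42.2 °F

For a Carnot refrigerator COP_R = T_C/(T_H − T_C), so T_C = COP·T_H/(1 + COP).
With T_H = 305.37 K, T_C = 10.5 × 305.37/11.50 = 278.82 K.
Converting, 278.82 K = 42.20°F.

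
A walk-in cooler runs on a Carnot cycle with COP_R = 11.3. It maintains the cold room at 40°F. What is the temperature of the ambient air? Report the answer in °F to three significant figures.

COP_R = T_C/(T_H − T_C) gives T_H − T_C = T_C/COP.
With T_C = 277.59 K, T_H = 277.59 × (1 + 1/11.3) = 302.16 K.
Converting, 302.16 K = 84.22°F.

84.2 °F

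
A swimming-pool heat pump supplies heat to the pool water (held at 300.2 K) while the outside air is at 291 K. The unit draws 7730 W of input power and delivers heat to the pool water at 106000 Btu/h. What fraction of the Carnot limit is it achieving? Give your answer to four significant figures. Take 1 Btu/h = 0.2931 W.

Converting, Q̇_H = 106000 Btu/h = 31070 W, so COP_actual = Q̇_H/Ẇ = 31070/7730 = 4.019.
The reservoir spacing is ΔT = 300.2 − 291 = 9.200 K.
COP_Carnot = T_H/ΔT = 300.20/9.200 = 32.63.
η_II = COP_actual/COP_Carnot = 4.019/32.63 = 0.1232.

0.1232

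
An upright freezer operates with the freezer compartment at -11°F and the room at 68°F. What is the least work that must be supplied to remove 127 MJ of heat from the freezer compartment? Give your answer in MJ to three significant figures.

22.4 MJ

In absolute terms T_C = 249.26 K and T_H = 293.15 K, so ΔT = 43.89 K.
The reversible limit is COP_R = T_C/ΔT = 5.679, so W_min = Q_C/COP = Q_C·ΔT/T_C.
W_min = 127.0 × 43.89/249.26 = 22.36 MJ.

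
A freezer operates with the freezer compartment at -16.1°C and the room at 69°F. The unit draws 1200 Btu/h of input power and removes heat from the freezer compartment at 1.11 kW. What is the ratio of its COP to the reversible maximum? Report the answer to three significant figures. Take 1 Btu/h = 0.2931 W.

Converting, Q̇_C = 1.110 kW = 3787 Btu/h, so COP_actual = Q̇_C/Ẇ = 3787/1200 = 3.156.
In absolute terms T_C = 257.05 K and T_H = 293.71 K, so ΔT = 36.66 K.
COP_Carnot = T_C/ΔT = 257.05/36.66 = 7.013.
η_II = COP_actual/COP_Carnot = 3.156/7.013 = 0.4500.

0.450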